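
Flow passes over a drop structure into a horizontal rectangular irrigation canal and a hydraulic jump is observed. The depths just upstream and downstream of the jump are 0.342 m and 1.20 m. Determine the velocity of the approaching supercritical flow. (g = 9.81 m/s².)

For a rectangular channel the momentum equation gives q² = ½·g·y₁·y₂·(y₁ + y₂) = ½×9.81×0.342×1.20×1.54 = 3.10.
q = √3.10 = 1.76 m²/s.
V₁ = q/y₁ = 1.76/0.342 = 5.15 m/s.

V₁ = 5.15 m/s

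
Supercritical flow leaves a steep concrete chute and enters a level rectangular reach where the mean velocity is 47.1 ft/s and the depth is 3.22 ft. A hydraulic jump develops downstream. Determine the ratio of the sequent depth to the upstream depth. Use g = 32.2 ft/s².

Fr₁ = V₁/√(g·y₁) = 47.1/√(32.2×3.22) = 4.63.
Bélanger equation: y₂/y₁ = ½[√(1 + 8Fr₁²) − 1] = ½[√172.2 − 1] = 6.06.

y₂/y₁ = 6.06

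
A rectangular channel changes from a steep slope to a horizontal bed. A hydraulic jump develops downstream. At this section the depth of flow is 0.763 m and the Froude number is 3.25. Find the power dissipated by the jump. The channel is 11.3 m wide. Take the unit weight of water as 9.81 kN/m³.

P = 1060 kW

Fr₁ = 3.25 (given).
Bélanger equation: y₂/y₁ = ½[√(1 + 8Fr₁²) − 1] = ½[√85.50 − 1] = 4.12.
y₂ = 4.12 × 0.763 = 3.15 m.
V₁ = Fr₁·√(g·y₁) = 3.25×√(9.81×0.763) = 8.89 m/s; q = V₁·y₁ = 6.78 m²/s. V₂ = q/y₂ = 6.78/3.15 = 2.16 m/s. E₁ = y₁ + V₁²/2g = 4.79 m; E₂ = y₂ + V₂²/2g = 3.38 m. ΔE = E₁ − E₂ = 1.41 m.
Q = q·b = 6.78 × 11.3 = 76.7 m³/s. P = γ·Q·ΔE = 9.81 × 76.7 × 1.41 = 1060 kW.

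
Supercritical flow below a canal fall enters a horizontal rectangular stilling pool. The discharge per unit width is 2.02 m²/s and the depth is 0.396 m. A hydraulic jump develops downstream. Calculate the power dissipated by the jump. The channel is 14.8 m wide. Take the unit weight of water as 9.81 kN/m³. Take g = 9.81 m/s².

V₁ = q/y₁ = 2.02/0.396 = 5.10 m/s. Fr₁ = V₁/√(g·y₁) = 5.10/√(9.81×0.396) = 2.59.
Conjugate-depth relation: y₂/y₁ = ½[√(1 + 8Fr₁²) − 1] = ½[√54.58 − 1] = 3.19.
y₂ = 3.19 × 0.396 = 1.26 m.
V₂ = q/y₂ = 2.02/1.26 = 1.60 m/s. E₁ = y₁ + V₁²/2g = 1.72 m; E₂ = y₂ + V₂²/2g = 1.39 m. ΔE = E₁ − E₂ = 0.327 m.
Q = q·b = 2.02 × 14.8 = 29.9 m³/s. P = γ·Q·ΔE = 9.81 × 29.9 × 0.327 = 96.0 kW.

P = 96.0 kW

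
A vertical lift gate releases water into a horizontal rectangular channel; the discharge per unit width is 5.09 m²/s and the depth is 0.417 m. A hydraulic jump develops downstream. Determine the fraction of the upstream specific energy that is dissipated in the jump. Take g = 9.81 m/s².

ΔE/E₁ = 0.566 (56.6%)

V₁ = q/y₁ = 5.09/0.417 = 12.2 m/s. Fr₁ = V₁/√(g·y₁) = 12.2/√(9.81×0.417) = 6.04.
Conjugate-depth relation: y₂/y₁ = ½[√(1 + 8Fr₁²) − 1] = ½[√292.4 − 1] = 8.05.
y₂ = 8.05 × 0.417 = 3.36 m.
E₁ = y₁ + V₁²/2g = 8.01 m. ΔE = (y₂ − y₁)³/(4y₁y₂) = 4.54 m. ΔE/E₁ = 4.54/8.01 = 0.566.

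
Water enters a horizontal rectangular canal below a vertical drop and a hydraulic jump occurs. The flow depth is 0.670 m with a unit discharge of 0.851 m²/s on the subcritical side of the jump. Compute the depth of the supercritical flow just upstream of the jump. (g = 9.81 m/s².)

y₁ = 0.242 m

V₂ = q/y₂ = 0.851/0.670 = 1.27 m/s; Fr₂ = V₂/√(g·y₂) = 0.495.
Since the conjugate-depth ratio holds either way, y₁/y₂ = ½[√(1 + 8Fr₂²) − 1] = ½[√2.964 − 1] = 0.361.
y₁ = 0.361 × 0.670 = 0.242 m.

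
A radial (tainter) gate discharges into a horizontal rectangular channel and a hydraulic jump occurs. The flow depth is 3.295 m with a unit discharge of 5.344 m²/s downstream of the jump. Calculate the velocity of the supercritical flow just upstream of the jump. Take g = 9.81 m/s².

V₁ = 11.38 m/s

V₂ = q/y₂ = 5.344/3.295 = 1.622 m/s; Fr₂ = V₂/√(g·y₂) = 0.2853.
Since the conjugate-depth ratio holds either way, y₁/y₂ = ½[√(1 + 8Fr₂²) − 1] = ½[√1.6510 − 1] = 0.1425.
y₁ = 0.1425 × 3.295 = 0.4694 m.
V₁ = q/y₁ = 5.344/0.4694 = 11.38 m/s.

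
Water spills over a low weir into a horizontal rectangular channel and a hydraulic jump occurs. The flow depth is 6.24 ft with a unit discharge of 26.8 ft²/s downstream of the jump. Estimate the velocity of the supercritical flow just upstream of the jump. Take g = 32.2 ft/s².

V₂ = q/y₂ = 26.8/6.24 = 4.29 ft/s; Fr₂ = V₂/√(g·y₂) = 0.303.
The Bélanger relation is symmetric: y₁/y₂ = ½[√(1 + 8Fr₂²) − 1] = ½[√1.734 − 1] = 0.158.
y₁ = 0.158 × 6.24 = 0.989 ft.
V₁ = q/y₁ = 26.8/0.989 = 27.1 ft/s.

V₁ = 27.1 ft/s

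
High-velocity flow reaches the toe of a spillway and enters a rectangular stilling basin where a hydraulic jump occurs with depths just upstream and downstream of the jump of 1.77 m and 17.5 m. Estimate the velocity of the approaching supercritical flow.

V₁ = 30.6 m/s

For a rectangular channel the momentum equation gives q² = ½·g·y₁·y₂·(y₁ + y₂) = ½×9.81×1.77×17.5×19.3 = 2928.
q = √2928 = 54.1 m²/s.
V₁ = q/y₁ = 54.1/1.77 = 30.6 m/s.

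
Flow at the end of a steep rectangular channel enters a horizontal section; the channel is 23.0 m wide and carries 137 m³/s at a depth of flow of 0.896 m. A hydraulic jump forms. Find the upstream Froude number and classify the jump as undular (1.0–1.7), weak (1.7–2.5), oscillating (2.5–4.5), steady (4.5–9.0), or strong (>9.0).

q = Q/b = 137/23.0 = 5.96 m²/s; V₁ = q/y₁ = 6.65 m/s. Fr₁ = V₁/√(g·y₁) = 2.24.
Fr₁ = 2.24 lies in the weak range.

Fr₁ = 2.24; weak jump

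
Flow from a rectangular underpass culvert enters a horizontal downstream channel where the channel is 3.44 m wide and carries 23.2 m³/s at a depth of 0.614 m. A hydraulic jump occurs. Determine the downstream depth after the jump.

y₂ = 3.59 m

q = Q/b = 23.2/3.44 = 6.74 m²/s; V₁ = q/y₁ = 11.0 m/s. Fr₁ = V₁/√(g·y₁) = 4.48.
By Bélanger, y₂/y₁ = ½[√(1 + 8Fr₁²) − 1] = ½[√161.2 − 1] = 5.85.
y₂ = 5.85 × 0.614 = 3.59 m.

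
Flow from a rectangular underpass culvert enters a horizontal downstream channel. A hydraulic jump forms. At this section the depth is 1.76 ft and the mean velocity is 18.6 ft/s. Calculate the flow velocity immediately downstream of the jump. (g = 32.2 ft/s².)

Fr₁ = V₁/√(g·y₁) = 18.6/√(32.2×1.76) = 2.47.
Bélanger equation: y₂/y₁ = ½[√(1 + 8Fr₁²) − 1] = ½[√49.84 − 1] = 3.03.
y₂ = 3.03 × 1.76 = 5.33 ft.
q = V₁·y₁ = 18.6 × 1.76 = 32.7 ft²/s.
V₂ = q/y₂ = 32.7/5.33 = 6.14 ft/s.

V₂ = 6.14 ft/s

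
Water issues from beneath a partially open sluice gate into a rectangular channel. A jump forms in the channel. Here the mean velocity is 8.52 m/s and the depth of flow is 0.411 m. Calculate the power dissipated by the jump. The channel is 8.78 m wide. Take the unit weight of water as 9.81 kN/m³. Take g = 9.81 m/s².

P = 519 kW

Fr₁ = V₁/√(g·y₁) = 8.52/√(9.81×0.411) = 4.24.
Sequent-depth ratio: y₂/y₁ = ½[√(1 + 8Fr₁²) − 1] = ½[√145.0 − 1] = 5.52.
y₂ = 5.52 × 0.411 = 2.27 m.
q = V₁·y₁ = 8.52 × 0.411 = 3.50 m²/s. V₂ = q/y₂ = 3.50/2.27 = 1.54 m/s. E₁ = y₁ + V₁²/2g = 4.11 m; E₂ = y₂ + V₂²/2g = 2.39 m. ΔE = E₁ − E₂ = 1.72 m.
Q = q·b = 3.50 × 8.78 = 30.7 m³/s. P = γ·Q·ΔE = 9.81 × 30.7 × 1.72 = 519 kW.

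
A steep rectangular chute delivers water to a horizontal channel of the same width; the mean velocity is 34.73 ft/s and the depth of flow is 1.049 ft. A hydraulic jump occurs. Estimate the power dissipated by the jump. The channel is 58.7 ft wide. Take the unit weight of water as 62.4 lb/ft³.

P = 2700 hp

Fr₁ = V₁/√(g·y₁) = 34.73/√(32.2×1.049) = 5.976.
Conjugate-depth relation: y₂/y₁ = ½[√(1 + 8Fr₁²) − 1] = ½[√286.67 − 1] = 7.966.
y₂ = 7.966 × 1.049 = 8.356 ft.
Head loss: ΔE = (y₂ − y₁)³/(4y₁y₂) = (8.356 − 1.049)³/(4×1.049×8.356) = 390.1/35.06 = 11.13 ft.
q = V₁·y₁ = 34.73 × 1.049 = 36.43 ft²/s. Q = q·b = 36.43 × 58.7 = 2139 cfs. P = γ·Q·ΔE/550 = 62.4 × 2139 × 11.13 / 550 = 2700 hp.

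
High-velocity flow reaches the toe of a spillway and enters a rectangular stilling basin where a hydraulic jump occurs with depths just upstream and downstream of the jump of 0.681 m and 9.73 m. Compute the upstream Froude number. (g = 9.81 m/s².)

Fr₁ = 10.5

For a rectangular channel the momentum equation gives q² = ½·g·y₁·y₂·(y₁ + y₂) = ½×9.81×0.681×9.73×10.4 = 338.
q = √338 = 18.4 m²/s.
V₁ = q/y₁ = 27.0 m/s; Fr₁ = V₁/√(g·y₁) = 10.5.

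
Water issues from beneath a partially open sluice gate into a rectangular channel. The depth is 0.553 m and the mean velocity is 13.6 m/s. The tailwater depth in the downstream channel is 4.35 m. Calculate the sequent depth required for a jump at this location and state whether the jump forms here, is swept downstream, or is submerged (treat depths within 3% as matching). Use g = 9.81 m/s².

y₂ = 4.30 m; the jump forms here

Fr₁ = V₁/√(g·y₁) = 13.6/√(9.81×0.553) = 5.84.
By Bélanger, y₂/y₁ = ½[√(1 + 8Fr₁²) − 1] = ½[√273.8 − 1] = 7.77.
y₂ = 7.77 × 0.553 = 4.30 m.
Tailwater y_tw = 4.35 m: y_tw ≈ y₂, so the jump forms here.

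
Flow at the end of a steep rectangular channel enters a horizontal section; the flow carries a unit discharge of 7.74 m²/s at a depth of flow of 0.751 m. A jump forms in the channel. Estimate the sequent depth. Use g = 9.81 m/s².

y₂ = 3.67 m

V₁ = q/y₁ = 7.74/0.751 = 10.3 m/s. Fr₁ = V₁/√(g·y₁) = 10.3/√(9.81×0.751) = 3.80.
Sequent-depth ratio: y₂/y₁ = ½[√(1 + 8Fr₁²) − 1] = ½[√116.3 − 1] = 4.89.
y₂ = 4.89 × 0.751 = 3.67 m.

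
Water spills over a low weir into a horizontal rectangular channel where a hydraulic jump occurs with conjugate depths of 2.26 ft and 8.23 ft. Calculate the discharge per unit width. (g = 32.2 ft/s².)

For a rectangular channel the momentum equation gives q² = ½·g·y₁·y₂·(y₁ + y₂) = ½×32.2×2.26×8.23×10.5 = 3141.
q = √3141 = 56.0 ft²/s.

q = 56.0 ft²/s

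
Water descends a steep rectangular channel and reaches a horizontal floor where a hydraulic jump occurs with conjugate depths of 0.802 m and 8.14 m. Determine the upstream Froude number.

Fr₁ = 7.52

For a rectangular channel the momentum equation gives q² = ½·g·y₁·y₂·(y₁ + y₂) = ½×9.81×0.802×8.14×8.94 = 286.
q = √286 = 16.9 m²/s.
V₁ = q/y₁ = 21.1 m/s; Fr₁ = V₁/√(g·y₁) = 7.52.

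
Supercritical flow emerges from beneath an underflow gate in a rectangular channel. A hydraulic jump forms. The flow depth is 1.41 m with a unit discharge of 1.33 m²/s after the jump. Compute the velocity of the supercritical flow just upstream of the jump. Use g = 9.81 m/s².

V₁ = 8.18 m/s

V₂ = q/y₂ = 1.33/1.41 = 0.943 m/s; Fr₂ = V₂/√(g·y₂) = 0.254.
From the momentum equation (using Fr₂), y₁/y₂ = ½[√(1 + 8Fr₂²) − 1] = ½[√1.515 − 1] = 0.115.
y₁ = 0.115 × 1.41 = 0.163 m.
V₁ = q/y₁ = 1.33/0.163 = 8.18 m/s.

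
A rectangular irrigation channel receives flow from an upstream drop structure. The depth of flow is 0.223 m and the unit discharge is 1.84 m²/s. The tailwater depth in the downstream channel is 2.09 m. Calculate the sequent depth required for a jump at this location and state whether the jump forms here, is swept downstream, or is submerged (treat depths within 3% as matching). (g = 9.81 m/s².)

V₁ = q/y₁ = 1.84/0.223 = 8.25 m/s. Fr₁ = V₁/√(g·y₁) = 8.25/√(9.81×0.223) = 5.58.
By Bélanger, y₂/y₁ = ½[√(1 + 8Fr₁²) − 1] = ½[√250.0 − 1] = 7.41.
y₂ = 7.41 × 0.223 = 1.65 m.
Tailwater y_tw = 2.09 m: y_tw > y₂, so the jump is submerged.

y₂ = 1.65 m; the jump is submerged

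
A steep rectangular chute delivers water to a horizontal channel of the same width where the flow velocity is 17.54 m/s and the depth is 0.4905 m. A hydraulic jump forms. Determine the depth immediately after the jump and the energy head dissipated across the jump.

y₂ = 5.307 m; ΔE = 10.73 m

Fr₁ = V₁/√(g·y₁) = 17.54/√(9.81×0.4905) = 7.996.
By Bélanger, y₂/y₁ = ½[√(1 + 8Fr₁²) − 1] = ½[√512.49 − 1] = 10.82.
y₂ = 10.82 × 0.4905 = 5.307 m.
Head loss: ΔE = (y₂ − y₁)³/(4y₁y₂) = (5.307 − 0.4905)³/(4×0.4905×5.307) = 111.7/10.41 = 10.73 m.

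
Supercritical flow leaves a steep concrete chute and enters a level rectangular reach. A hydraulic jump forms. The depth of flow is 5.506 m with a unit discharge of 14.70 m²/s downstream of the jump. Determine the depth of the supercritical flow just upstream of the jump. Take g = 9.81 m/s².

y₁ = 1.194 m

V₂ = q/y₂ = 14.70/5.506 = 2.670 m/s; Fr₂ = V₂/√(g·y₂) = 0.3633.
Applying the sequent-depth relation in reverse, y₁/y₂ = ½[√(1 + 8Fr₂²) − 1] = ½[√2.0557 − 1] = 0.2169.
y₁ = 0.2169 × 5.506 = 1.194 m.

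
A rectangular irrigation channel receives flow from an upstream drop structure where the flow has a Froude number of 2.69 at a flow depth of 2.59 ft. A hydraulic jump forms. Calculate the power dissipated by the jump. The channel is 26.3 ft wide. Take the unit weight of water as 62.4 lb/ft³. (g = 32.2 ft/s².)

Fr₁ = 2.69 (given).
From the momentum equation for a rectangular channel, y₂/y₁ = ½[√(1 + 8Fr₁²) − 1] = ½[√58.89 − 1] = 3.34.
y₂ = 3.34 × 2.59 = 8.64 ft.
V₁ = Fr₁·√(g·y₁) = 2.69×√(32.2×2.59) = 24.6 ft/s; q = V₁·y₁ = 63.6 ft²/s. V₂ = q/y₂ = 63.6/8.64 = 7.36 ft/s. E₁ = y₁ + V₁²/2g = 12.0 ft; E₂ = y₂ + V₂²/2g = 9.48 ft. ΔE = E₁ − E₂ = 2.48 ft.
Q = q·b = 63.6 × 26.3 = 1673 cfs. P = γ·Q·ΔE/550 = 62.4 × 1673 × 2.48 / 550 = 470 hp.

P = 470 hp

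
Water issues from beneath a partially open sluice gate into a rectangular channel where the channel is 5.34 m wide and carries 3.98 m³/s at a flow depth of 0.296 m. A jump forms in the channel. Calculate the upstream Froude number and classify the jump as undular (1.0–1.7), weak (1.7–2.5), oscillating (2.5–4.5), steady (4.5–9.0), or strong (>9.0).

Fr₁ = 1.48; undular jump

q = Q/b = 3.98/5.34 = 0.745 m²/s; V₁ = q/y₁ = 2.52 m/s. Fr₁ = V₁/√(g·y₁) = 1.48.
Fr₁ = 1.48 lies in the undular range.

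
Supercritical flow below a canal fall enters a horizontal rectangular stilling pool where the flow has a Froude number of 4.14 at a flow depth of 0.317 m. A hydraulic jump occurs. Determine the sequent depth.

y₂ = 1.70 m

Fr₁ = 4.14 (given).
By Bélanger, y₂/y₁ = ½[√(1 + 8Fr₁²) − 1] = ½[√138.1 − 1] = 5.38.
y₂ = 5.38 × 0.317 = 1.70 m.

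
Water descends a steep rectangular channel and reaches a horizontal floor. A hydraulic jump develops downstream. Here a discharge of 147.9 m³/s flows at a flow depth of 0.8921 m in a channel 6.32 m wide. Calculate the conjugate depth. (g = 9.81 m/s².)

q = Q/b = 147.9/6.32 = 23.40 m²/s; V₁ = q/y₁ = 26.23 m/s. Fr₁ = V₁/√(g·y₁) = 8.867.
From the momentum equation for a rectangular channel, y₂/y₁ = ½[√(1 + 8Fr₁²) − 1] = ½[√630.05 − 1] = 12.05.
y₂ = 12.05 × 0.8921 = 10.75 m.

y₂ = 10.75 m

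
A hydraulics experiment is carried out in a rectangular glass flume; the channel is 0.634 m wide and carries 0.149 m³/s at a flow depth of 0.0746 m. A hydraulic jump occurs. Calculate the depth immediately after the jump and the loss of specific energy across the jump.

y₂ = 0.353 m; ΔE = 0.205 m

q = Q/b = 0.149/0.634 = 0.235 m²/s; V₁ = q/y₁ = 3.15 m/s. Fr₁ = V₁/√(g·y₁) = 3.68.
Sequent-depth ratio: y₂/y₁ = ½[√(1 + 8Fr₁²) − 1] = ½[√109.5 − 1] = 4.73.
y₂ = 4.73 × 0.0746 = 0.353 m.
Head loss: ΔE = (y₂ − y₁)³/(4y₁y₂) = (0.353 − 0.0746)³/(4×0.0746×0.353) = 0.0216/0.105 = 0.205 m.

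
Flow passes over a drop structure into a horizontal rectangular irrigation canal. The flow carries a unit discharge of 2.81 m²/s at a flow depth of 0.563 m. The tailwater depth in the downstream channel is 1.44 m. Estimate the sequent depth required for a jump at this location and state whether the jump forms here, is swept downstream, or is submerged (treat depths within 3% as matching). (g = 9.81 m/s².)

V₁ = q/y₁ = 2.81/0.563 = 4.99 m/s. Fr₁ = V₁/√(g·y₁) = 4.99/√(9.81×0.563) = 2.12.
From the momentum equation for a rectangular channel, y₂/y₁ = ½[√(1 + 8Fr₁²) − 1] = ½[√37.08 − 1] = 2.54.
y₂ = 2.54 × 0.563 = 1.43 m.
Tailwater y_tw = 1.44 m: y_tw ≈ y₂, so the jump forms here.

y₂ = 1.43 m; the jump forms here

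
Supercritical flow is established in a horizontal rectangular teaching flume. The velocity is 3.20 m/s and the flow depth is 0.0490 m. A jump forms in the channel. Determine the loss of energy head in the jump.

Fr₁ = V₁/√(g·y₁) = 3.20/√(9.81×0.0490) = 4.62.
Sequent-depth ratio: y₂/y₁ = ½[√(1 + 8Fr₁²) − 1] = ½[√171.4 − 1] = 6.05.
y₂ = 6.05 × 0.0490 = 0.296 m.
Head loss: ΔE = (y₂ − y₁)³/(4y₁y₂) = (0.296 − 0.0490)³/(4×0.0490×0.296) = 0.0151/0.0581 = 0.260 m.

ΔE = 0.260 m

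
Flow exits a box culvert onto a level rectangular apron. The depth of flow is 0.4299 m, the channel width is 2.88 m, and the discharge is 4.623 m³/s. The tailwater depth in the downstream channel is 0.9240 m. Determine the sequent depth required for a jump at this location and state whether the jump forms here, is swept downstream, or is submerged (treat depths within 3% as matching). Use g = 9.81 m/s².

y₂ = 0.9112 m; the jump forms here

q = Q/b = 4.623/2.88 = 1.605 m²/s; V₁ = q/y₁ = 3.734 m/s. Fr₁ = V₁/√(g·y₁) = 1.818.
Conjugate-depth relation: y₂/y₁ = ½[√(1 + 8Fr₁²) − 1] = ½[√27.447 − 1] = 2.120.
y₂ = 2.120 × 0.4299 = 0.9112 m.
Tailwater y_tw = 0.9240 m: y_tw ≈ y₂, so the jump forms here.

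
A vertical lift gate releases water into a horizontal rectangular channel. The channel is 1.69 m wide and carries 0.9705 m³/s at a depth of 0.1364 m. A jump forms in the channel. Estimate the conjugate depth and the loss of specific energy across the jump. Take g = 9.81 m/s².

y₂ = 0.6372 m; ΔE = 0.3612 m

q = Q/b = 0.9705/1.69 = 0.5743 m²/s; V₁ = q/y₁ = 4.210 m/s. Fr₁ = V₁/√(g·y₁) = 3.640.
By Bélanger, y₂/y₁ = ½[√(1 + 8Fr₁²) − 1] = ½[√106.97 − 1] = 4.671.
y₂ = 4.671 × 0.1364 = 0.6372 m.
Head loss: ΔE = (y₂ − y₁)³/(4y₁y₂) = (0.6372 − 0.1364)³/(4×0.1364×0.6372) = 0.1256/0.3476 = 0.3612 m.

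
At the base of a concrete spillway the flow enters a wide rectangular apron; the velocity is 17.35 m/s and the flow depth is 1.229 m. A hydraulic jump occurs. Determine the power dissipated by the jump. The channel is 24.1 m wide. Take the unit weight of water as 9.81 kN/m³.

P = 40964 kW

Fr₁ = V₁/√(g·y₁) = 17.35/√(9.81×1.229) = 4.997.
From the momentum equation for a rectangular channel, y₂/y₁ = ½[√(1 + 8Fr₁²) − 1] = ½[√200.74 − 1] = 6.584.
y₂ = 6.584 × 1.229 = 8.092 m.
Head loss: ΔE = (y₂ − y₁)³/(4y₁y₂) = (8.092 − 1.229)³/(4×1.229×8.092) = 323.2/39.78 = 8.126 m.
q = V₁·y₁ = 17.35 × 1.229 = 21.32 m²/s. Q = q·b = 21.32 × 24.1 = 513.9 m³/s. P = γ·Q·ΔE = 9.81 × 513.9 × 8.126 = 40964 kW.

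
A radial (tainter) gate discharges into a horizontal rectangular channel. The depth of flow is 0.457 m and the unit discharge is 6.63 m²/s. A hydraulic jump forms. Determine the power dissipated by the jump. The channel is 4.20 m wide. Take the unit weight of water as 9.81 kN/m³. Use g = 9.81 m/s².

V₁ = q/y₁ = 6.63/0.457 = 14.5 m/s. Fr₁ = V₁/√(g·y₁) = 14.5/√(9.81×0.457) = 6.85.
Bélanger equation: y₂/y₁ = ½[√(1 + 8Fr₁²) − 1] = ½[√376.6 − 1] = 9.20.
y₂ = 9.20 × 0.457 = 4.21 m.
Head loss: ΔE = (y₂ − y₁)³/(4y₁y₂) = (4.21 − 0.457)³/(4×0.457×4.21) = 52.7/7.69 = 6.85 m.
Q = q·b = 6.63 × 4.20 = 27.8 m³/s. P = γ·Q·ΔE = 9.81 × 27.8 × 6.85 = 1872 kW.

P = 1872 kW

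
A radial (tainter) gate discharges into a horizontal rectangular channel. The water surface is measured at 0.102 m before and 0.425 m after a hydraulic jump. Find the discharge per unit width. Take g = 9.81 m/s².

For a rectangular channel the momentum equation gives q² = ½·g·y₁·y₂·(y₁ + y₂) = ½×9.81×0.102×0.425×0.527 = 0.112.
q = √0.112 = 0.335 m²/s.

q = 0.335 m²/s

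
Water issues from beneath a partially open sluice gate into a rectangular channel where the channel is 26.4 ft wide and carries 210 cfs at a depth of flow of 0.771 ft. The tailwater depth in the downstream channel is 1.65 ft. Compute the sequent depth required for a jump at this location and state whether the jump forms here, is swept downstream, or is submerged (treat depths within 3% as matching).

y₂ = 1.90 ft; the jump is swept downstream

q = Q/b = 210/26.4 = 7.95 ft²/s; V₁ = q/y₁ = 10.3 ft/s. Fr₁ = V₁/√(g·y₁) = 2.07.
From the momentum equation for a rectangular channel, y₂/y₁ = ½[√(1 + 8Fr₁²) − 1] = ½[√35.30 − 1] = 2.47.
y₂ = 2.47 × 0.771 = 1.90 ft.
Tailwater y_tw = 1.65 ft: y_tw < y₂, so the jump is swept downstream.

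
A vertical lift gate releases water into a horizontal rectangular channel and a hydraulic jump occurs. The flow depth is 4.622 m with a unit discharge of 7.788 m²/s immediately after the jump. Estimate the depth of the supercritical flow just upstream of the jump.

V₂ = q/y₂ = 7.788/4.622 = 1.685 m/s; Fr₂ = V₂/√(g·y₂) = 0.2502.
From the momentum equation (using Fr₂), y₁/y₂ = ½[√(1 + 8Fr₂²) − 1] = ½[√1.5009 − 1] = 0.1126.
y₁ = 0.1126 × 4.622 = 0.5203 m.

y₁ = 0.5203 m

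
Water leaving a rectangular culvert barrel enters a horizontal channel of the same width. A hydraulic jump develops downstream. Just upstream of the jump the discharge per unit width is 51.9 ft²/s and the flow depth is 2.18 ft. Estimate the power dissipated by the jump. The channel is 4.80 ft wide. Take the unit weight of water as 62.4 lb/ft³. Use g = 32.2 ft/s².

V₁ = q/y₁ = 51.9/2.18 = 23.8 ft/s. Fr₁ = V₁/√(g·y₁) = 23.8/√(32.2×2.18) = 2.84.
Sequent-depth ratio: y₂/y₁ = ½[√(1 + 8Fr₁²) − 1] = ½[√65.60 − 1] = 3.55.
y₂ = 3.55 × 2.18 = 7.74 ft.
Head loss: ΔE = (y₂ − y₁)³/(4y₁y₂) = (7.74 − 2.18)³/(4×2.18×7.74) = 172/67.5 = 2.54 ft.
Q = q·b = 51.9 × 4.80 = 249 cfs. P = γ·Q·ΔE/550 = 62.4 × 249 × 2.54 / 550 = 71.9 hp.

P = 71.9 hp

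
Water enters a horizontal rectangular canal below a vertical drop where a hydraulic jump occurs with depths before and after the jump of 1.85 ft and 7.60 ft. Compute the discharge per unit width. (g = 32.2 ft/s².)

For a rectangular channel the momentum equation gives q² = ½·g·y₁·y₂·(y₁ + y₂) = ½×32.2×1.85×7.60×9.45 = 2139.
q = √2139 = 46.3 ft²/s.

q = 46.3 ft²/s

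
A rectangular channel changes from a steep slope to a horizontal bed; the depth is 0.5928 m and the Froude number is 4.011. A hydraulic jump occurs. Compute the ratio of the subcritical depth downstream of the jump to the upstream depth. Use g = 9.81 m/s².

Fr₁ = 4.011 (given).
Bélanger equation: y₂/y₁ = ½[√(1 + 8Fr₁²) − 1] = ½[√129.70 − 1] = 5.194.

y₂/y₁ = 5.194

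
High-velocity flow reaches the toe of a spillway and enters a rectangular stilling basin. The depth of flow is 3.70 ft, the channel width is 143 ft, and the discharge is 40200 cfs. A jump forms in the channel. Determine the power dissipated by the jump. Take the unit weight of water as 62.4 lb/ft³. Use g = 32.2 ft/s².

q = Q/b = 40200/143 = 281 ft²/s; V₁ = q/y₁ = 76.0 ft/s. Fr₁ = V₁/√(g·y₁) = 6.96.
Conjugate-depth relation: y₂/y₁ = ½[√(1 + 8Fr₁²) − 1] = ½[√388.6 − 1] = 9.36.
y₂ = 9.36 × 3.70 = 34.6 ft.
Head loss: ΔE = (y₂ − y₁)³/(4y₁y₂) = (34.6 − 3.70)³/(4×3.70×34.6) = 29561/512 = 57.7 ft.
P = γ·Q·ΔE/550 = 62.4 × 40200 × 57.7 / 550 = 263134 hp.

P = 263134 hp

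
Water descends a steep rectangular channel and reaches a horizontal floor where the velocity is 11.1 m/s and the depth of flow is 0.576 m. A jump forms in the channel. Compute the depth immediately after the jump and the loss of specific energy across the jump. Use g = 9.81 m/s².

Fr₁ = V₁/√(g·y₁) = 11.1/√(9.81×0.576) = 4.67.
Conjugate-depth relation: y₂/y₁ = ½[√(1 + 8Fr₁²) − 1] = ½[√175.4 − 1] = 6.12.
y₂ = 6.12 × 0.576 = 3.53 m.
q = V₁·y₁ = 11.1 × 0.576 = 6.39 m²/s. V₂ = q/y₂ = 6.39/3.53 = 1.81 m/s. E₁ = y₁ + V₁²/2g = 6.86 m; E₂ = y₂ + V₂²/2g = 3.69 m. ΔE = E₁ − E₂ = 3.16 m.

y₂ = 3.53 m; ΔE = 3.16 m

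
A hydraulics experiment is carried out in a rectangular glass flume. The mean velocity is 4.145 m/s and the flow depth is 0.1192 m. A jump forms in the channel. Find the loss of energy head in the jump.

ΔE = 0.3698 m

Fr₁ = V₁/√(g·y₁) = 4.145/√(9.81×0.1192) = 3.833.
Bélanger equation: y₂/y₁ = ½[√(1 + 8Fr₁²) − 1] = ½[√118.54 − 1] = 4.944.
y₂ = 4.944 × 0.1192 = 0.5893 m.
q = V₁·y₁ = 4.145 × 0.1192 = 0.4941 m²/s. V₂ = q/y₂ = 0.4941/0.5893 = 0.8384 m/s. E₁ = y₁ + V₁²/2g = 0.9949 m; E₂ = y₂ + V₂²/2g = 0.6251 m. ΔE = E₁ − E₂ = 0.3698 m.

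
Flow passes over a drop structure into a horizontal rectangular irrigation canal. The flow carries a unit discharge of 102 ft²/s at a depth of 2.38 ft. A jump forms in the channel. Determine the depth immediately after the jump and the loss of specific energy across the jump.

y₂ = 15.3 ft; ΔE = 14.9 ft

V₁ = q/y₁ = 102/2.38 = 42.9 ft/s. Fr₁ = V₁/√(g·y₁) = 42.9/√(32.2×2.38) = 4.90.
Sequent-depth ratio: y₂/y₁ = ½[√(1 + 8Fr₁²) − 1] = ½[√192.7 − 1] = 6.44.
y₂ = 6.44 × 2.38 = 15.3 ft.
Head loss: ΔE = (y₂ − y₁)³/(4y₁y₂) = (15.3 − 2.38)³/(4×2.38×15.3) = 2172/146 = 14.9 ft.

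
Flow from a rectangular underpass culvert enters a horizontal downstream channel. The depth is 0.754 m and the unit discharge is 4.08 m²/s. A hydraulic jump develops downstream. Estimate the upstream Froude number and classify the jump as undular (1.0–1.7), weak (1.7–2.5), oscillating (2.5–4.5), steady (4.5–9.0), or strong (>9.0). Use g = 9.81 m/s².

Fr₁ = 1.99; weak jump

V₁ = q/y₁ = 4.08/0.754 = 5.41 m/s. Fr₁ = V₁/√(g·y₁) = 5.41/√(9.81×0.754) = 1.99.
Fr₁ = 1.99 lies in the weak range.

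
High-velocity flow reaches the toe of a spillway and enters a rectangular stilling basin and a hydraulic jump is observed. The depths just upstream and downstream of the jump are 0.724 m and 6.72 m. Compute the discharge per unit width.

q = 13.3 m²/s

For a rectangular channel the momentum equation gives q² = ½·g·y₁·y₂·(y₁ + y₂) = ½×9.81×0.724×6.72×7.44 = 178.
q = √178 = 13.3 m²/s.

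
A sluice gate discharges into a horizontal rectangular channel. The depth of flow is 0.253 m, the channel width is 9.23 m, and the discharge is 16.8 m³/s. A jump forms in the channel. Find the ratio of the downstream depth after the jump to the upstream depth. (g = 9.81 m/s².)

y₂/y₁ = 5.98

q = Q/b = 16.8/9.23 = 1.82 m²/s; V₁ = q/y₁ = 7.19 m/s. Fr₁ = V₁/√(g·y₁) = 4.57.
Conjugate-depth relation: y₂/y₁ = ½[√(1 + 8Fr₁²) − 1] = ½[√167.8 − 1] = 5.98.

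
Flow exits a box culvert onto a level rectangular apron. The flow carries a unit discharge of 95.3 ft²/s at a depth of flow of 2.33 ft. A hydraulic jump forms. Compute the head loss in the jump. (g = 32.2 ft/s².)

ΔE = 13.2 ft

V₁ = q/y₁ = 95.3/2.33 = 40.9 ft/s. Fr₁ = V₁/√(g·y₁) = 40.9/√(32.2×2.33) = 4.72.
Bélanger equation: y₂/y₁ = ½[√(1 + 8Fr₁²) − 1] = ½[√179.4 − 1] = 6.20.
y₂ = 6.20 × 2.33 = 14.4 ft.
Head loss: ΔE = (y₂ − y₁)³/(4y₁y₂) = (14.4 − 2.33)³/(4×2.33×14.4) = 1775/135 = 13.2 ft.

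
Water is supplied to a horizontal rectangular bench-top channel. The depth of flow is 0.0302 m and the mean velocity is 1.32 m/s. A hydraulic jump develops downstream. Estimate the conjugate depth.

Fr₁ = V₁/√(g·y₁) = 1.32/√(9.81×0.0302) = 2.43.
By Bélanger, y₂/y₁ = ½[√(1 + 8Fr₁²) − 1] = ½[√48.05 − 1] = 2.97.
y₂ = 2.97 × 0.0302 = 0.0896 m.

y₂ = 0.0896 m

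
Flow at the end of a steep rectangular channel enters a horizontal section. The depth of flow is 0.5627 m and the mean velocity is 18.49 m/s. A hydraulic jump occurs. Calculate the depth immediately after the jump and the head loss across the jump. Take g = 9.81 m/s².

y₂ = 5.988 m; ΔE = 11.85 m

Fr₁ = V₁/√(g·y₁) = 18.49/√(9.81×0.5627) = 7.870.
Sequent-depth ratio: y₂/y₁ = ½[√(1 + 8Fr₁²) − 1] = ½[√496.47 − 1] = 10.64.
y₂ = 10.64 × 0.5627 = 5.988 m.
Head loss: ΔE = (y₂ − y₁)³/(4y₁y₂) = (5.988 − 0.5627)³/(4×0.5627×5.988) = 159.7/13.48 = 11.85 m.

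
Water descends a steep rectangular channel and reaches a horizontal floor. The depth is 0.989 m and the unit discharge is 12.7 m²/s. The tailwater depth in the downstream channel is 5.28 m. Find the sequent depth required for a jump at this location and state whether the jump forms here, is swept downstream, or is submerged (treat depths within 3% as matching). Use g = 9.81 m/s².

y₂ = 5.29 m; the jump forms here

V₁ = q/y₁ = 12.7/0.989 = 12.8 m/s. Fr₁ = V₁/√(g·y₁) = 12.8/√(9.81×0.989) = 4.12.
From the momentum equation for a rectangular channel, y₂/y₁ = ½[√(1 + 8Fr₁²) − 1] = ½[√137.0 − 1] = 5.35.
y₂ = 5.35 × 0.989 = 5.29 m.
Tailwater y_tw = 5.28 m: y_tw ≈ y₂, so the jump forms here.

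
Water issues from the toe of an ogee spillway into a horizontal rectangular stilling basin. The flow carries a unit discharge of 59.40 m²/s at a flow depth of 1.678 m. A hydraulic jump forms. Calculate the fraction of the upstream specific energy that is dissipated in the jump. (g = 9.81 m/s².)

ΔE/E₁ = 0.690 (69.0%)

V₁ = q/y₁ = 59.40/1.678 = 35.40 m/s. Fr₁ = V₁/√(g·y₁) = 35.40/√(9.81×1.678) = 8.725.
Sequent-depth ratio: y₂/y₁ = ½[√(1 + 8Fr₁²) − 1] = ½[√610.00 − 1] = 11.85.
y₂ = 11.85 × 1.678 = 19.88 m.
E₁ = y₁ + V₁²/2g = 65.55 m. ΔE = (y₂ − y₁)³/(4y₁y₂) = 45.21 m. ΔE/E₁ = 45.21/65.55 = 0.690.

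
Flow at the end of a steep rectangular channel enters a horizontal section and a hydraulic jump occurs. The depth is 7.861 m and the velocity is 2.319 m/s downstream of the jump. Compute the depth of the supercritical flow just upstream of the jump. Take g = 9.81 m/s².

y₁ = 0.9754 m

Fr₂ = V₂/√(g·y₂) = 2.319/√(9.81×7.861) = 0.2641.
Applying the sequent-depth relation in reverse, y₁/y₂ = ½[√(1 + 8Fr₂²) − 1] = ½[√1.5579 − 1] = 0.1241.
y₁ = 0.1241 × 7.861 = 0.9754 m.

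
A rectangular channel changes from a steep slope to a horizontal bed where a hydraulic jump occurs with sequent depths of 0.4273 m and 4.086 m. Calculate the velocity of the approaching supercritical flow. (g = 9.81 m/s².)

For a rectangular channel the momentum equation gives q² = ½·g·y₁·y₂·(y₁ + y₂) = ½×9.81×0.4273×4.086×4.513 = 38.65.
q = √38.65 = 6.217 m²/s.
V₁ = q/y₁ = 6.217/0.4273 = 14.55 m/s.

V₁ = 14.55 m/s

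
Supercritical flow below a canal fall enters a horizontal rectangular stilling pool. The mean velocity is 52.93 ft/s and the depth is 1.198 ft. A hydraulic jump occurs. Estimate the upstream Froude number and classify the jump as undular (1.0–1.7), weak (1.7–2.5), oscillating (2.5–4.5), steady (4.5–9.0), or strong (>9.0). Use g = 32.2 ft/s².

Fr₁ = V₁/√(g·y₁) = 52.93/√(32.2×1.198) = 8.522.
Fr₁ = 8.522 lies in the steady range.

Fr₁ = 8.522; steady jump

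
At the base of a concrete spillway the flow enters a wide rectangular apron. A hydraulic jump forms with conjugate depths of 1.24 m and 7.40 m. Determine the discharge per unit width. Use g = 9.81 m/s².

For a rectangular channel the momentum equation gives q² = ½·g·y₁·y₂·(y₁ + y₂) = ½×9.81×1.24×7.40×8.64 = 389.
q = √389 = 19.7 m²/s.

q = 19.7 m²/s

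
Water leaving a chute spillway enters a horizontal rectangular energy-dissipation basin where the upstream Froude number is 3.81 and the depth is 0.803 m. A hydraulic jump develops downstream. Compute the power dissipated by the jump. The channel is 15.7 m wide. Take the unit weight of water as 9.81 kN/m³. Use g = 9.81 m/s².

P = 3235 kW

Fr₁ = 3.81 (given).
Sequent-depth ratio: y₂/y₁ = ½[√(1 + 8Fr₁²) − 1] = ½[√117.1 − 1] = 4.91.
y₂ = 4.91 × 0.803 = 3.94 m.
Head loss: ΔE = (y₂ − y₁)³/(4y₁y₂) = (3.94 − 0.803)³/(4×0.803×3.94) = 31.0/12.7 = 2.45 m.
V₁ = Fr₁·√(g·y₁) = 3.81×√(9.81×0.803) = 10.7 m/s; q = V₁·y₁ = 8.59 m²/s. Q = q·b = 8.59 × 15.7 = 135 m³/s. P = γ·Q·ΔE = 9.81 × 135 × 2.45 = 3235 kW.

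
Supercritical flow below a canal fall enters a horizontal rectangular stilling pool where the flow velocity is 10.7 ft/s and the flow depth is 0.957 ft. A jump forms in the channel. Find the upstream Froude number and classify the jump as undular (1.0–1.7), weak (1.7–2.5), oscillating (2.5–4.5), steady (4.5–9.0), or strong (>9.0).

Fr₁ = V₁/√(g·y₁) = 10.7/√(32.2×0.957) = 1.93.
Fr₁ = 1.93 lies in the weak range.

Fr₁ = 1.93; weak jump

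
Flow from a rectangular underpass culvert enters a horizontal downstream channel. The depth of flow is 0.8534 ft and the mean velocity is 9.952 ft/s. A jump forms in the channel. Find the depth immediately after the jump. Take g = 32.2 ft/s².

Fr₁ = V₁/√(g·y₁) = 9.952/√(32.2×0.8534) = 1.898.
From the momentum equation for a rectangular channel, y₂/y₁ = ½[√(1 + 8Fr₁²) − 1] = ½[√29.834 − 1] = 2.231.
y₂ = 2.231 × 0.8534 = 1.904 ft.

y₂ = 1.904 ft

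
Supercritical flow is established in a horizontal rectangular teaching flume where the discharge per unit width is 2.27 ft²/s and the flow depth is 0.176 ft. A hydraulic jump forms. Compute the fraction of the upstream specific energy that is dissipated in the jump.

V₁ = q/y₁ = 2.27/0.176 = 12.9 ft/s. Fr₁ = V₁/√(g·y₁) = 12.9/√(32.2×0.176) = 5.42.
Bélanger equation: y₂/y₁ = ½[√(1 + 8Fr₁²) − 1] = ½[√235.8 − 1] = 7.18.
y₂ = 7.18 × 0.176 = 1.26 ft.
E₁ = y₁ + V₁²/2g = 2.76 ft. ΔE = (y₂ − y₁)³/(4y₁y₂) = 1.45 ft. ΔE/E₁ = 1.45/2.76 = 0.524.

ΔE/E₁ = 0.524 (52.4%)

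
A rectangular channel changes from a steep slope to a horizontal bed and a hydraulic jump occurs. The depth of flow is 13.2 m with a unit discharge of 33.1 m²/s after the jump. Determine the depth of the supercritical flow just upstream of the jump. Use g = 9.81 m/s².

y₁ = 1.18 m

V₂ = q/y₂ = 33.1/13.2 = 2.51 m/s; Fr₂ = V₂/√(g·y₂) = 0.220.
The Bélanger relation is symmetric: y₁/y₂ = ½[√(1 + 8Fr₂²) − 1] = ½[√1.388 − 1] = 0.0892.
y₁ = 0.0892 × 13.2 = 1.18 m.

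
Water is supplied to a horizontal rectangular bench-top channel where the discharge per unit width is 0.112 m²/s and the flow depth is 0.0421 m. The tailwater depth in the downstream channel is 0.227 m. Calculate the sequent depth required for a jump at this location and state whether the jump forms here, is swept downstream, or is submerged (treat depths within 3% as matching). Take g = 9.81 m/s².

V₁ = q/y₁ = 0.112/0.0421 = 2.66 m/s. Fr₁ = V₁/√(g·y₁) = 2.66/√(9.81×0.0421) = 4.14.
Conjugate-depth relation: y₂/y₁ = ½[√(1 + 8Fr₁²) − 1] = ½[√138.1 − 1] = 5.38.
y₂ = 5.38 × 0.0421 = 0.226 m.
Tailwater y_tw = 0.227 m: y_tw ≈ y₂, so the jump forms here.

y₂ = 0.226 m; the jump forms here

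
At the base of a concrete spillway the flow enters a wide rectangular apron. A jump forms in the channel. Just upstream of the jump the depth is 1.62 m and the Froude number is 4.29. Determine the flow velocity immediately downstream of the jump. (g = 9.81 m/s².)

Fr₁ = 4.29 (given).
From the momentum equation for a rectangular channel, y₂/y₁ = ½[√(1 + 8Fr₁²) − 1] = ½[√148.2 − 1] = 5.59.
y₂ = 5.59 × 1.62 = 9.05 m.
V₁ = Fr₁·√(g·y₁) = 4.29×√(9.81×1.62) = 17.1 m/s; q = V₁·y₁ = 27.7 m²/s.
V₂ = q/y₂ = 27.7/9.05 = 3.06 m/s.

V₂ = 3.06 m/s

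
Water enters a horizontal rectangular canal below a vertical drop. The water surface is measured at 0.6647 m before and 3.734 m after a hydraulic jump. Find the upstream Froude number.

For a rectangular channel the momentum equation gives q² = ½·g·y₁·y₂·(y₁ + y₂) = ½×9.81×0.6647×3.734×4.399 = 53.55.
q = √53.55 = 7.318 m²/s.
V₁ = q/y₁ = 11.01 m/s; Fr₁ = V₁/√(g·y₁) = 4.311.

Fr₁ = 4.311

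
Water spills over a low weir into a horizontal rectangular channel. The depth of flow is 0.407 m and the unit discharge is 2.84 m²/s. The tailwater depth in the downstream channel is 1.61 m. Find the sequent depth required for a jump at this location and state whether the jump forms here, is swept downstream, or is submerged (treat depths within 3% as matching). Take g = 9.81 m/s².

V₁ = q/y₁ = 2.84/0.407 = 6.98 m/s. Fr₁ = V₁/√(g·y₁) = 6.98/√(9.81×0.407) = 3.49.
From the momentum equation for a rectangular channel, y₂/y₁ = ½[√(1 + 8Fr₁²) − 1] = ½[√98.56 − 1] = 4.46.
y₂ = 4.46 × 0.407 = 1.82 m.
Tailwater y_tw = 1.61 m: y_tw < y₂, so the jump is swept downstream.

y₂ = 1.82 m; the jump is swept downstream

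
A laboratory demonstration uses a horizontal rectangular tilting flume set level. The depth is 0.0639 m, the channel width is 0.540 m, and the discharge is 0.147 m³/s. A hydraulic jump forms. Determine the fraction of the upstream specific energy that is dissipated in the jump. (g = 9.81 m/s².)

q = Q/b = 0.147/0.540 = 0.272 m²/s; V₁ = q/y₁ = 4.26 m/s. Fr₁ = V₁/√(g·y₁) = 5.38.
Sequent-depth ratio: y₂/y₁ = ½[√(1 + 8Fr₁²) − 1] = ½[√232.6 − 1] = 7.13.
y₂ = 7.13 × 0.0639 = 0.455 m.
E₁ = y₁ + V₁²/2g = 0.989 m. ΔE = (y₂ − y₁)³/(4y₁y₂) = 0.515 m. ΔE/E₁ = 0.515/0.989 = 0.521.

ΔE/E₁ = 0.521 (52.1%)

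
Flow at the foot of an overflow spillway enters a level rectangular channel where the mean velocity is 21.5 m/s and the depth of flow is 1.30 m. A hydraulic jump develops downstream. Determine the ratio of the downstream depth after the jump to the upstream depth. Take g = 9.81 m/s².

y₂/y₁ = 8.03

Fr₁ = V₁/√(g·y₁) = 21.5/√(9.81×1.30) = 6.02.
Conjugate-depth relation: y₂/y₁ = ½[√(1 + 8Fr₁²) − 1] = ½[√291.0 − 1] = 8.03.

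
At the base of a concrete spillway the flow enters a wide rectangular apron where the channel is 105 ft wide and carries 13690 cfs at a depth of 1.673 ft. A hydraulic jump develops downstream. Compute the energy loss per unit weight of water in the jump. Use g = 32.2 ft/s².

ΔE = 71.24 ft

q = Q/b = 13690/105 = 130.4 ft²/s; V₁ = q/y₁ = 77.93 ft/s. Fr₁ = V₁/√(g·y₁) = 10.62.
Bélanger equation: y₂/y₁ = ½[√(1 + 8Fr₁²) − 1] = ½[√902.93 − 1] = 14.52.
y₂ = 14.52 × 1.673 = 24.30 ft.
V₂ = q/y₂ = 130.4/24.30 = 5.366 ft/s. E₁ = y₁ + V₁²/2g = 95.98 ft; E₂ = y₂ + V₂²/2g = 24.75 ft. ΔE = E₁ − E₂ = 71.24 ft.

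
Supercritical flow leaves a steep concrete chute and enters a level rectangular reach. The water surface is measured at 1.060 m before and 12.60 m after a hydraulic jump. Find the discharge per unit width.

q = 29.91 m²/s

For a rectangular channel the momentum equation gives q² = ½·g·y₁·y₂·(y₁ + y₂) = ½×9.81×1.060×12.60×13.66 = 894.9.
q = √894.9 = 29.91 m²/s.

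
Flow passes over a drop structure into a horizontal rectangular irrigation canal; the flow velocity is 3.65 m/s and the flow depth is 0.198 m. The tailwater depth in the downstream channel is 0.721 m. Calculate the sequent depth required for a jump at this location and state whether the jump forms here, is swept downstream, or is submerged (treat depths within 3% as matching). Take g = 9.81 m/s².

y₂ = 0.641 m; the jump is submerged

Fr₁ = V₁/√(g·y₁) = 3.65/√(9.81×0.198) = 2.62.
By Bélanger, y₂/y₁ = ½[√(1 + 8Fr₁²) − 1] = ½[√55.87 − 1] = 3.24.
y₂ = 3.24 × 0.198 = 0.641 m.
Tailwater y_tw = 0.721 m: y_tw > y₂, so the jump is submerged.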